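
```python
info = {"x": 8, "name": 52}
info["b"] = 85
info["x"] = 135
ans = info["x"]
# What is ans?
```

Trace (tracking ans):
info = {'x': 8, 'name': 52}  # -> info = {'x': 8, 'name': 52}
info['b'] = 85  # -> info = {'x': 8, 'name': 52, 'b': 85}
info['x'] = 135  # -> info = {'x': 135, 'name': 52, 'b': 85}
ans = info['x']  # -> ans = 135

Answer: 135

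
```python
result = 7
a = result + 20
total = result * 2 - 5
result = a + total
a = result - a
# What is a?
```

Trace (tracking a):
result = 7  # -> result = 7
a = result + 20  # -> a = 27
total = result * 2 - 5  # -> total = 9
result = a + total  # -> result = 36
a = result - a  # -> a = 9

Answer: 9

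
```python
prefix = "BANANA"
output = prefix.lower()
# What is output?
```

Answer: 'banana'

Derivation:
Trace (tracking output):
prefix = 'BANANA'  # -> prefix = 'BANANA'
output = prefix.lower()  # -> output = 'banana'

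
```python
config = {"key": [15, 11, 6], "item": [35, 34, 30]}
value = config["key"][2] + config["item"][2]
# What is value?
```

Trace (tracking value):
config = {'key': [15, 11, 6], 'item': [35, 34, 30]}  # -> config = {'key': [15, 11, 6], 'item': [35, 34, 30]}
value = config['key'][2] + config['item'][2]  # -> value = 36

Answer: 36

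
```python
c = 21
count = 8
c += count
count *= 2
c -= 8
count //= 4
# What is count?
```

Answer: 4

Derivation:
Trace (tracking count):
c = 21  # -> c = 21
count = 8  # -> count = 8
c += count  # -> c = 29
count *= 2  # -> count = 16
c -= 8  # -> c = 21
count //= 4  # -> count = 4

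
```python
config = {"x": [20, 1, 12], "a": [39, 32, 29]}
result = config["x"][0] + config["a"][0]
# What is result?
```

Trace (tracking result):
config = {'x': [20, 1, 12], 'a': [39, 32, 29]}  # -> config = {'x': [20, 1, 12], 'a': [39, 32, 29]}
result = config['x'][0] + config['a'][0]  # -> result = 59

Answer: 59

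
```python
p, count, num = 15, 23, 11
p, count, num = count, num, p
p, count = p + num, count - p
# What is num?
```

Answer: 15

Derivation:
Trace (tracking num):
p, count, num = (15, 23, 11)  # -> p = 15, count = 23, num = 11
p, count, num = (count, num, p)  # -> p = 23, count = 11, num = 15
p, count = (p + num, count - p)  # -> p = 38, count = -12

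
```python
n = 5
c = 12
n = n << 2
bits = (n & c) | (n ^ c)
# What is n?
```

Answer: 20

Derivation:
Trace (tracking n):
n = 5  # -> n = 5
c = 12  # -> c = 12
n = n << 2  # -> n = 20
bits = n & c | n ^ c  # -> bits = 28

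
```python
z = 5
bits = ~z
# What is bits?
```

Answer: -6

Derivation:
Trace (tracking bits):
z = 5  # -> z = 5
bits = ~z  # -> bits = -6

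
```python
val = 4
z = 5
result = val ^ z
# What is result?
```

Trace (tracking result):
val = 4  # -> val = 4
z = 5  # -> z = 5
result = val ^ z  # -> result = 1

Answer: 1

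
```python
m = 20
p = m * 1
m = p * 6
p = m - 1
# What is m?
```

Trace (tracking m):
m = 20  # -> m = 20
p = m * 1  # -> p = 20
m = p * 6  # -> m = 120
p = m - 1  # -> p = 119

Answer: 120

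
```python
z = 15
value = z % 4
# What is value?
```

Answer: 3

Derivation:
Trace (tracking value):
z = 15  # -> z = 15
value = z % 4  # -> value = 3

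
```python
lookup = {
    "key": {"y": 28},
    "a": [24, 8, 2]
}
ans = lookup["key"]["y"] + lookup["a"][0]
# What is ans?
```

Answer: 52

Derivation:
Trace (tracking ans):
lookup = {'key': {'y': 28}, 'a': [24, 8, 2]}  # -> lookup = {'key': {'y': 28}, 'a': [24, 8, 2]}
ans = lookup['key']['y'] + lookup['a'][0]  # -> ans = 52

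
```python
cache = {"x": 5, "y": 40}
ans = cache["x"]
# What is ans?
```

Answer: 5

Derivation:
Trace (tracking ans):
cache = {'x': 5, 'y': 40}  # -> cache = {'x': 5, 'y': 40}
ans = cache['x']  # -> ans = 5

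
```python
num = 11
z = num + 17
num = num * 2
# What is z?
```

Answer: 28

Derivation:
Trace (tracking z):
num = 11  # -> num = 11
z = num + 17  # -> z = 28
num = num * 2  # -> num = 22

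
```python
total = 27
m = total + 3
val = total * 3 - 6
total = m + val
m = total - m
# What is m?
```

Trace (tracking m):
total = 27  # -> total = 27
m = total + 3  # -> m = 30
val = total * 3 - 6  # -> val = 75
total = m + val  # -> total = 105
m = total - m  # -> m = 75

Answer: 75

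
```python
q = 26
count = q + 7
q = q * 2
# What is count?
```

Answer: 33

Derivation:
Trace (tracking count):
q = 26  # -> q = 26
count = q + 7  # -> count = 33
q = q * 2  # -> q = 52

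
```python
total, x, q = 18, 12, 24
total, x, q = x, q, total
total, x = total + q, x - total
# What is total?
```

Answer: 30

Derivation:
Trace (tracking total):
total, x, q = (18, 12, 24)  # -> total = 18, x = 12, q = 24
total, x, q = (x, q, total)  # -> total = 12, x = 24, q = 18
total, x = (total + q, x - total)  # -> total = 30, x = 12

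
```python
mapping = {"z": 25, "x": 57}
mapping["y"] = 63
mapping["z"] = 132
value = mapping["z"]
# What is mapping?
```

Trace (tracking mapping):
mapping = {'z': 25, 'x': 57}  # -> mapping = {'z': 25, 'x': 57}
mapping['y'] = 63  # -> mapping = {'z': 25, 'x': 57, 'y': 63}
mapping['z'] = 132  # -> mapping = {'z': 132, 'x': 57, 'y': 63}
value = mapping['z']  # -> value = 132

Answer: {'z': 132, 'x': 57, 'y': 63}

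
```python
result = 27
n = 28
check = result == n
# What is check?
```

Answer: False

Derivation:
Trace (tracking check):
result = 27  # -> result = 27
n = 28  # -> n = 28
check = result == n  # -> check = False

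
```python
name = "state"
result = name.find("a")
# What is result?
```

Trace (tracking result):
name = 'state'  # -> name = 'state'
result = name.find('a')  # -> result = 2

Answer: 2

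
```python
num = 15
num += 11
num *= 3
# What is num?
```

Answer: 78

Derivation:
Trace (tracking num):
num = 15  # -> num = 15
num += 11  # -> num = 26
num *= 3  # -> num = 78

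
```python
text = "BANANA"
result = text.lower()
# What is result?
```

Trace (tracking result):
text = 'BANANA'  # -> text = 'BANANA'
result = text.lower()  # -> result = 'banana'

Answer: 'banana'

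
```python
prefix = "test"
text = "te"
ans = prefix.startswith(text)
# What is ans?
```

Trace (tracking ans):
prefix = 'test'  # -> prefix = 'test'
text = 'te'  # -> text = 'te'
ans = prefix.startswith(text)  # -> ans = True

Answer: True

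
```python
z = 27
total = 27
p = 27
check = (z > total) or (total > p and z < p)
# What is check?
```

Trace (tracking check):
z = 27  # -> z = 27
total = 27  # -> total = 27
p = 27  # -> p = 27
check = z > total or (total > p and z < p)  # -> check = False

Answer: False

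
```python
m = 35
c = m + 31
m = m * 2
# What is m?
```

Answer: 70

Derivation:
Trace (tracking m):
m = 35  # -> m = 35
c = m + 31  # -> c = 66
m = m * 2  # -> m = 70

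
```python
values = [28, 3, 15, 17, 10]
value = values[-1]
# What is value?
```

Answer: 10

Derivation:
Trace (tracking value):
values = [28, 3, 15, 17, 10]  # -> values = [28, 3, 15, 17, 10]
value = values[-1]  # -> value = 10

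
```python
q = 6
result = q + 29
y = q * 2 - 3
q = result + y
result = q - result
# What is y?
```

Answer: 9

Derivation:
Trace (tracking y):
q = 6  # -> q = 6
result = q + 29  # -> result = 35
y = q * 2 - 3  # -> y = 9
q = result + y  # -> q = 44
result = q - result  # -> result = 9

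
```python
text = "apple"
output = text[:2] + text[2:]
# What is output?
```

Trace (tracking output):
text = 'apple'  # -> text = 'apple'
output = text[:2] + text[2:]  # -> output = 'apple'

Answer: 'apple'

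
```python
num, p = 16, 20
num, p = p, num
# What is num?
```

Trace (tracking num):
num, p = (16, 20)  # -> num = 16, p = 20
num, p = (p, num)  # -> num = 20, p = 16

Answer: 20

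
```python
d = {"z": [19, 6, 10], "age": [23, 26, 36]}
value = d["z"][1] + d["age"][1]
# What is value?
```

Answer: 32

Derivation:
Trace (tracking value):
d = {'z': [19, 6, 10], 'age': [23, 26, 36]}  # -> d = {'z': [19, 6, 10], 'age': [23, 26, 36]}
value = d['z'][1] + d['age'][1]  # -> value = 32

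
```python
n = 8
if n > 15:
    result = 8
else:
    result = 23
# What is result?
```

Trace (tracking result):
n = 8  # -> n = 8
if n > 15:  # condition is False
else:
    result = 23  # -> result = 23

Answer: 23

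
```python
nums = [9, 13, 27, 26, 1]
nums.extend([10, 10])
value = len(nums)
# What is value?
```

Trace (tracking value):
nums = [9, 13, 27, 26, 1]  # -> nums = [9, 13, 27, 26, 1]
nums.extend([10, 10])  # -> nums = [9, 13, 27, 26, 1, 10, 10]
value = len(nums)  # -> value = 7

Answer: 7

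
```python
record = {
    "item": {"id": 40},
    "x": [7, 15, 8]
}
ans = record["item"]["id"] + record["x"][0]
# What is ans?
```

Trace (tracking ans):
record = {'item': {'id': 40}, 'x': [7, 15, 8]}  # -> record = {'item': {'id': 40}, 'x': [7, 15, 8]}
ans = record['item']['id'] + record['x'][0]  # -> ans = 47

Answer: 47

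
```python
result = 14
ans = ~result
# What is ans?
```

Answer: -15

Derivation:
Trace (tracking ans):
result = 14  # -> result = 14
ans = ~result  # -> ans = -15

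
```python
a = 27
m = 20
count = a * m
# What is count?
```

Answer: 540

Derivation:
Trace (tracking count):
a = 27  # -> a = 27
m = 20  # -> m = 20
count = a * m  # -> count = 540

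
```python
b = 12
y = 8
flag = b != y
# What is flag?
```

Trace (tracking flag):
b = 12  # -> b = 12
y = 8  # -> y = 8
flag = b != y  # -> flag = True

Answer: True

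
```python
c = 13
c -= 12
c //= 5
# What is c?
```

Trace (tracking c):
c = 13  # -> c = 13
c -= 12  # -> c = 1
c //= 5  # -> c = 0

Answer: 0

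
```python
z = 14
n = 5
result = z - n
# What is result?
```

Trace (tracking result):
z = 14  # -> z = 14
n = 5  # -> n = 5
result = z - n  # -> result = 9

Answer: 9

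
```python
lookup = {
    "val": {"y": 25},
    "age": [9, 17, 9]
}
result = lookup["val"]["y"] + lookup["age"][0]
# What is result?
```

Answer: 34

Derivation:
Trace (tracking result):
lookup = {'val': {'y': 25}, 'age': [9, 17, 9]}  # -> lookup = {'val': {'y': 25}, 'age': [9, 17, 9]}
result = lookup['val']['y'] + lookup['age'][0]  # -> result = 34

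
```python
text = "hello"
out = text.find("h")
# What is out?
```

Answer: 0

Derivation:
Trace (tracking out):
text = 'hello'  # -> text = 'hello'
out = text.find('h')  # -> out = 0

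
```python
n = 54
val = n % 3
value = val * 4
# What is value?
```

Trace (tracking value):
n = 54  # -> n = 54
val = n % 3  # -> val = 0
value = val * 4  # -> value = 0

Answer: 0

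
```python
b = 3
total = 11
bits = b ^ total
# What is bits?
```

Trace (tracking bits):
b = 3  # -> b = 3
total = 11  # -> total = 11
bits = b ^ total  # -> bits = 8

Answer: 8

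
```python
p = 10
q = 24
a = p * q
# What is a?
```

Answer: 240

Derivation:
Trace (tracking a):
p = 10  # -> p = 10
q = 24  # -> q = 24
a = p * q  # -> a = 240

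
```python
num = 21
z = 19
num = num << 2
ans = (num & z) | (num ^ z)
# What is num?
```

Trace (tracking num):
num = 21  # -> num = 21
z = 19  # -> z = 19
num = num << 2  # -> num = 84
ans = num & z | num ^ z  # -> ans = 87

Answer: 84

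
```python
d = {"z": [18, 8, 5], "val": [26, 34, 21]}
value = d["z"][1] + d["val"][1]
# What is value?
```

Trace (tracking value):
d = {'z': [18, 8, 5], 'val': [26, 34, 21]}  # -> d = {'z': [18, 8, 5], 'val': [26, 34, 21]}
value = d['z'][1] + d['val'][1]  # -> value = 42

Answer: 42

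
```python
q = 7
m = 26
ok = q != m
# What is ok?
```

Trace (tracking ok):
q = 7  # -> q = 7
m = 26  # -> m = 26
ok = q != m  # -> ok = True

Answer: True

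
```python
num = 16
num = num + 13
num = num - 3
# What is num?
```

Answer: 26

Derivation:
Trace (tracking num):
num = 16  # -> num = 16
num = num + 13  # -> num = 29
num = num - 3  # -> num = 26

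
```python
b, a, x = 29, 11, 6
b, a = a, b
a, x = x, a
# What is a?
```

Trace (tracking a):
b, a, x = (29, 11, 6)  # -> b = 29, a = 11, x = 6
b, a = (a, b)  # -> b = 11, a = 29
a, x = (x, a)  # -> a = 6, x = 29

Answer: 6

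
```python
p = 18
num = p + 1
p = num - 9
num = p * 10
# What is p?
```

Answer: 10

Derivation:
Trace (tracking p):
p = 18  # -> p = 18
num = p + 1  # -> num = 19
p = num - 9  # -> p = 10
num = p * 10  # -> num = 100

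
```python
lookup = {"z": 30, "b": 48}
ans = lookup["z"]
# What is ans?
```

Trace (tracking ans):
lookup = {'z': 30, 'b': 48}  # -> lookup = {'z': 30, 'b': 48}
ans = lookup['z']  # -> ans = 30

Answer: 30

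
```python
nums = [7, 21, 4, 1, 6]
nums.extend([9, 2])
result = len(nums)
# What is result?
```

Trace (tracking result):
nums = [7, 21, 4, 1, 6]  # -> nums = [7, 21, 4, 1, 6]
nums.extend([9, 2])  # -> nums = [7, 21, 4, 1, 6, 9, 2]
result = len(nums)  # -> result = 7

Answer: 7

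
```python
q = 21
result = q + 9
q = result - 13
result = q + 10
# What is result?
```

Answer: 27

Derivation:
Trace (tracking result):
q = 21  # -> q = 21
result = q + 9  # -> result = 30
q = result - 13  # -> q = 17
result = q + 10  # -> result = 27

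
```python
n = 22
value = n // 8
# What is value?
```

Answer: 2

Derivation:
Trace (tracking value):
n = 22  # -> n = 22
value = n // 8  # -> value = 2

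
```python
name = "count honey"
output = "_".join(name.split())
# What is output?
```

Trace (tracking output):
name = 'count honey'  # -> name = 'count honey'
output = '_'.join(name.split())  # -> output = 'count_honey'

Answer: 'count_honey'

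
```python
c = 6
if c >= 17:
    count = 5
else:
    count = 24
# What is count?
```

Trace (tracking count):
c = 6  # -> c = 6
if c >= 17:  # condition is False
else:
    count = 24  # -> count = 24

Answer: 24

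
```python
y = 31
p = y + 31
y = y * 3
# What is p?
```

Trace (tracking p):
y = 31  # -> y = 31
p = y + 31  # -> p = 62
y = y * 3  # -> y = 93

Answer: 62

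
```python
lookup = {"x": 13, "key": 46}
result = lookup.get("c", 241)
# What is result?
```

Trace (tracking result):
lookup = {'x': 13, 'key': 46}  # -> lookup = {'x': 13, 'key': 46}
result = lookup.get('c', 241)  # -> result = 241

Answer: 241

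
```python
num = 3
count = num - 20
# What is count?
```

Answer: -17

Derivation:
Trace (tracking count):
num = 3  # -> num = 3
count = num - 20  # -> count = -17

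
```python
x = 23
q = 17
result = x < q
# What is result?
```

Answer: False

Derivation:
Trace (tracking result):
x = 23  # -> x = 23
q = 17  # -> q = 17
result = x < q  # -> result = False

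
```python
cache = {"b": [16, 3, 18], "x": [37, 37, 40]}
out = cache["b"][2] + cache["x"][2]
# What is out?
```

Trace (tracking out):
cache = {'b': [16, 3, 18], 'x': [37, 37, 40]}  # -> cache = {'b': [16, 3, 18], 'x': [37, 37, 40]}
out = cache['b'][2] + cache['x'][2]  # -> out = 58

Answer: 58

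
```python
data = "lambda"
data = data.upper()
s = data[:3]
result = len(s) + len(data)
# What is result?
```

Answer: 9

Derivation:
Trace (tracking result):
data = 'lambda'  # -> data = 'lambda'
data = data.upper()  # -> data = 'LAMBDA'
s = data[:3]  # -> s = 'LAM'
result = len(s) + len(data)  # -> result = 9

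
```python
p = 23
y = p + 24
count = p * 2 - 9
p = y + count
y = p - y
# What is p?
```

Trace (tracking p):
p = 23  # -> p = 23
y = p + 24  # -> y = 47
count = p * 2 - 9  # -> count = 37
p = y + count  # -> p = 84
y = p - y  # -> y = 37

Answer: 84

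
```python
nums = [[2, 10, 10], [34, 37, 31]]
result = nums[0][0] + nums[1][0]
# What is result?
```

Answer: 36

Derivation:
Trace (tracking result):
nums = [[2, 10, 10], [34, 37, 31]]  # -> nums = [[2, 10, 10], [34, 37, 31]]
result = nums[0][0] + nums[1][0]  # -> result = 36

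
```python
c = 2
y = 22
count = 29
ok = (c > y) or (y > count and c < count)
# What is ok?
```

Trace (tracking ok):
c = 2  # -> c = 2
y = 22  # -> y = 22
count = 29  # -> count = 29
ok = c > y or (y > count and c < count)  # -> ok = False

Answer: False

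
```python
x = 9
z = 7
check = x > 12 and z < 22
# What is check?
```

Trace (tracking check):
x = 9  # -> x = 9
z = 7  # -> z = 7
check = x > 12 and z < 22  # -> check = False

Answer: False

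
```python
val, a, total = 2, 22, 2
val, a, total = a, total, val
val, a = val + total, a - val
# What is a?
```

Answer: -20

Derivation:
Trace (tracking a):
val, a, total = (2, 22, 2)  # -> val = 2, a = 22, total = 2
val, a, total = (a, total, val)  # -> val = 22, a = 2, total = 2
val, a = (val + total, a - val)  # -> val = 24, a = -20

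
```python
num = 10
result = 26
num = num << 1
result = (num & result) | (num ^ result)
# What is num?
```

Trace (tracking num):
num = 10  # -> num = 10
result = 26  # -> result = 26
num = num << 1  # -> num = 20
result = num & result | num ^ result  # -> result = 30

Answer: 20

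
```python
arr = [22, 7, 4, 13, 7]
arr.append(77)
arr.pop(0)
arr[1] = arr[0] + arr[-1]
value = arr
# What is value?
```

Answer: [7, 84, 13, 7, 77]

Derivation:
Trace (tracking value):
arr = [22, 7, 4, 13, 7]  # -> arr = [22, 7, 4, 13, 7]
arr.append(77)  # -> arr = [22, 7, 4, 13, 7, 77]
arr.pop(0)  # -> arr = [7, 4, 13, 7, 77]
arr[1] = arr[0] + arr[-1]  # -> arr = [7, 84, 13, 7, 77]
value = arr  # -> value = [7, 84, 13, 7, 77]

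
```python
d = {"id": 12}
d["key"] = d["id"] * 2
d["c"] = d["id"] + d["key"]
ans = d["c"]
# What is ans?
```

Trace (tracking ans):
d = {'id': 12}  # -> d = {'id': 12}
d['key'] = d['id'] * 2  # -> d = {'id': 12, 'key': 24}
d['c'] = d['id'] + d['key']  # -> d = {'id': 12, 'key': 24, 'c': 36}
ans = d['c']  # -> ans = 36

Answer: 36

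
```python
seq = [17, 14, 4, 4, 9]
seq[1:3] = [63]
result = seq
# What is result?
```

Trace (tracking result):
seq = [17, 14, 4, 4, 9]  # -> seq = [17, 14, 4, 4, 9]
seq[1:3] = [63]  # -> seq = [17, 63, 4, 9]
result = seq  # -> result = [17, 63, 4, 9]

Answer: [17, 63, 4, 9]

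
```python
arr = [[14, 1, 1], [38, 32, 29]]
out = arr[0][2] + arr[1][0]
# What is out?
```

Trace (tracking out):
arr = [[14, 1, 1], [38, 32, 29]]  # -> arr = [[14, 1, 1], [38, 32, 29]]
out = arr[0][2] + arr[1][0]  # -> out = 39

Answer: 39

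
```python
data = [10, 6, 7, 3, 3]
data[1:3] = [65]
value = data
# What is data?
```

Trace (tracking data):
data = [10, 6, 7, 3, 3]  # -> data = [10, 6, 7, 3, 3]
data[1:3] = [65]  # -> data = [10, 65, 3, 3]
value = data  # -> value = [10, 65, 3, 3]

Answer: [10, 65, 3, 3]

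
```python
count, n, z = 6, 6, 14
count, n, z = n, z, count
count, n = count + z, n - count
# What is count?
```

Answer: 12

Derivation:
Trace (tracking count):
count, n, z = (6, 6, 14)  # -> count = 6, n = 6, z = 14
count, n, z = (n, z, count)  # -> count = 6, n = 14, z = 6
count, n = (count + z, n - count)  # -> count = 12, n = 8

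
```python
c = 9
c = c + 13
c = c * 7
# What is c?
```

Answer: 154

Derivation:
Trace (tracking c):
c = 9  # -> c = 9
c = c + 13  # -> c = 22
c = c * 7  # -> c = 154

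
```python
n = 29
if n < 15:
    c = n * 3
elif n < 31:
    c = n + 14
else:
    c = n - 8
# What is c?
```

Answer: 43

Derivation:
Trace (tracking c):
n = 29  # -> n = 29
if n < 15:  # condition is False
elif n < 31:  # condition is True
    c = n + 14  # -> c = 43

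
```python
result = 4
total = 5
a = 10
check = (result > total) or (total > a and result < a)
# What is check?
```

Trace (tracking check):
result = 4  # -> result = 4
total = 5  # -> total = 5
a = 10  # -> a = 10
check = result > total or (total > a and result < a)  # -> check = False

Answer: False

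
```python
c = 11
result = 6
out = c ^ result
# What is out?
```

Trace (tracking out):
c = 11  # -> c = 11
result = 6  # -> result = 6
out = c ^ result  # -> out = 13

Answer: 13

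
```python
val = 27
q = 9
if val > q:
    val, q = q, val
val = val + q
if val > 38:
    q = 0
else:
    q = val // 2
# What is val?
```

Answer: 36

Derivation:
Trace (tracking val):
val = 27  # -> val = 27
q = 9  # -> q = 9
if val > q:  # condition is True
    val, q = (q, val)  # -> val = 9, q = 27
val = val + q  # -> val = 36
if val > 38:  # condition is False
else:
    q = val // 2  # -> q = 18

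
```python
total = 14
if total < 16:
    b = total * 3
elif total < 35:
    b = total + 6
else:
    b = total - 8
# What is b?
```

Trace (tracking b):
total = 14  # -> total = 14
if total < 16:  # condition is True
    b = total * 3  # -> b = 42

Answer: 42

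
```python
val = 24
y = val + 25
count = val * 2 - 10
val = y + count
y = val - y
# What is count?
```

Trace (tracking count):
val = 24  # -> val = 24
y = val + 25  # -> y = 49
count = val * 2 - 10  # -> count = 38
val = y + count  # -> val = 87
y = val - y  # -> y = 38

Answer: 38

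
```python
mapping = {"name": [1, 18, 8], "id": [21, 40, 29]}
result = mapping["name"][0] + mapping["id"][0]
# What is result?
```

Answer: 22

Derivation:
Trace (tracking result):
mapping = {'name': [1, 18, 8], 'id': [21, 40, 29]}  # -> mapping = {'name': [1, 18, 8], 'id': [21, 40, 29]}
result = mapping['name'][0] + mapping['id'][0]  # -> result = 22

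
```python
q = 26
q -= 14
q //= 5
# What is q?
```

Trace (tracking q):
q = 26  # -> q = 26
q -= 14  # -> q = 12
q //= 5  # -> q = 2

Answer: 2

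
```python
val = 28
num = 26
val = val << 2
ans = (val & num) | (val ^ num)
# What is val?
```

Trace (tracking val):
val = 28  # -> val = 28
num = 26  # -> num = 26
val = val << 2  # -> val = 112
ans = val & num | val ^ num  # -> ans = 122

Answer: 112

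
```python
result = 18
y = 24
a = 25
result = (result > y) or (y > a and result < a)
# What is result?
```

Trace (tracking result):
result = 18  # -> result = 18
y = 24  # -> y = 24
a = 25  # -> a = 25
result = result > y or (y > a and result < a)  # -> result = False

Answer: False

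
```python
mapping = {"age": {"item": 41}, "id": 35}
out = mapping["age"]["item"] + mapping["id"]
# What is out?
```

Answer: 76

Derivation:
Trace (tracking out):
mapping = {'age': {'item': 41}, 'id': 35}  # -> mapping = {'age': {'item': 41}, 'id': 35}
out = mapping['age']['item'] + mapping['id']  # -> out = 76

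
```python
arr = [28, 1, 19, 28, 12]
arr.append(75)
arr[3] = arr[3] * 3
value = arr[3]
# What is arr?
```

Answer: [28, 1, 19, 84, 12, 75]

Derivation:
Trace (tracking arr):
arr = [28, 1, 19, 28, 12]  # -> arr = [28, 1, 19, 28, 12]
arr.append(75)  # -> arr = [28, 1, 19, 28, 12, 75]
arr[3] = arr[3] * 3  # -> arr = [28, 1, 19, 84, 12, 75]
value = arr[3]  # -> value = 84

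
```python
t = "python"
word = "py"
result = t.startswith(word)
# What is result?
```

Trace (tracking result):
t = 'python'  # -> t = 'python'
word = 'py'  # -> word = 'py'
result = t.startswith(word)  # -> result = True

Answer: True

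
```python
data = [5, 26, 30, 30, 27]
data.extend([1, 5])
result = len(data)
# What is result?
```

Trace (tracking result):
data = [5, 26, 30, 30, 27]  # -> data = [5, 26, 30, 30, 27]
data.extend([1, 5])  # -> data = [5, 26, 30, 30, 27, 1, 5]
result = len(data)  # -> result = 7

Answer: 7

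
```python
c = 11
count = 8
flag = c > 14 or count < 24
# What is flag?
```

Trace (tracking flag):
c = 11  # -> c = 11
count = 8  # -> count = 8
flag = c > 14 or count < 24  # -> flag = True

Answer: True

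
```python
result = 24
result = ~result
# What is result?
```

Answer: -25

Derivation:
Trace (tracking result):
result = 24  # -> result = 24
result = ~result  # -> result = -25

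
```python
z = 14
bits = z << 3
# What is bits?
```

Trace (tracking bits):
z = 14  # -> z = 14
bits = z << 3  # -> bits = 112

Answer: 112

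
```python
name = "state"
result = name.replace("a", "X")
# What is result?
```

Answer: 'stXte'

Derivation:
Trace (tracking result):
name = 'state'  # -> name = 'state'
result = name.replace('a', 'X')  # -> result = 'stXte'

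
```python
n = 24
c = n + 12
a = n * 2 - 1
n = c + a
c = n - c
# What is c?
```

Trace (tracking c):
n = 24  # -> n = 24
c = n + 12  # -> c = 36
a = n * 2 - 1  # -> a = 47
n = c + a  # -> n = 83
c = n - c  # -> c = 47

Answer: 47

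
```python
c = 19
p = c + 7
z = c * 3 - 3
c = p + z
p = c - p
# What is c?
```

Trace (tracking c):
c = 19  # -> c = 19
p = c + 7  # -> p = 26
z = c * 3 - 3  # -> z = 54
c = p + z  # -> c = 80
p = c - p  # -> p = 54

Answer: 80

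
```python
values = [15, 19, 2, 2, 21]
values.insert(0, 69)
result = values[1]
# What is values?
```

Trace (tracking values):
values = [15, 19, 2, 2, 21]  # -> values = [15, 19, 2, 2, 21]
values.insert(0, 69)  # -> values = [69, 15, 19, 2, 2, 21]
result = values[1]  # -> result = 15

Answer: [69, 15, 19, 2, 2, 21]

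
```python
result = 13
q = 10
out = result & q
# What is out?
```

Answer: 8

Derivation:
Trace (tracking out):
result = 13  # -> result = 13
q = 10  # -> q = 10
out = result & q  # -> out = 8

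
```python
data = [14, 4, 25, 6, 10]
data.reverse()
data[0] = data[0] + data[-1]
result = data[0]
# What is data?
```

Answer: [24, 6, 25, 4, 14]

Derivation:
Trace (tracking data):
data = [14, 4, 25, 6, 10]  # -> data = [14, 4, 25, 6, 10]
data.reverse()  # -> data = [10, 6, 25, 4, 14]
data[0] = data[0] + data[-1]  # -> data = [24, 6, 25, 4, 14]
result = data[0]  # -> result = 24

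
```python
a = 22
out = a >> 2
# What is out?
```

Trace (tracking out):
a = 22  # -> a = 22
out = a >> 2  # -> out = 5

Answer: 5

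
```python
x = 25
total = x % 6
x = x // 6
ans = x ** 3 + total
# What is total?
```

Trace (tracking total):
x = 25  # -> x = 25
total = x % 6  # -> total = 1
x = x // 6  # -> x = 4
ans = x ** 3 + total  # -> ans = 65

Answer: 1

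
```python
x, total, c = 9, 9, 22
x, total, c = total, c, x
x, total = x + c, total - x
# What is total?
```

Trace (tracking total):
x, total, c = (9, 9, 22)  # -> x = 9, total = 9, c = 22
x, total, c = (total, c, x)  # -> x = 9, total = 22, c = 9
x, total = (x + c, total - x)  # -> x = 18, total = 13

Answer: 13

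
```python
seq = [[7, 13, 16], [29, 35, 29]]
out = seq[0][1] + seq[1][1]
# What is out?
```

Trace (tracking out):
seq = [[7, 13, 16], [29, 35, 29]]  # -> seq = [[7, 13, 16], [29, 35, 29]]
out = seq[0][1] + seq[1][1]  # -> out = 48

Answer: 48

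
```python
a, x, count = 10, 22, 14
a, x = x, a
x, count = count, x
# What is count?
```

Answer: 10

Derivation:
Trace (tracking count):
a, x, count = (10, 22, 14)  # -> a = 10, x = 22, count = 14
a, x = (x, a)  # -> a = 22, x = 10
x, count = (count, x)  # -> x = 14, count = 10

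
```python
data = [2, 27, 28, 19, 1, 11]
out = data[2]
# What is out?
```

Trace (tracking out):
data = [2, 27, 28, 19, 1, 11]  # -> data = [2, 27, 28, 19, 1, 11]
out = data[2]  # -> out = 28

Answer: 28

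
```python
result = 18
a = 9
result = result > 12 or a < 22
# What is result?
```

Answer: True

Derivation:
Trace (tracking result):
result = 18  # -> result = 18
a = 9  # -> a = 9
result = result > 12 or a < 22  # -> result = True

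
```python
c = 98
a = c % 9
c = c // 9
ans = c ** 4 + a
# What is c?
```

Answer: 10

Derivation:
Trace (tracking c):
c = 98  # -> c = 98
a = c % 9  # -> a = 8
c = c // 9  # -> c = 10
ans = c ** 4 + a  # -> ans = 10008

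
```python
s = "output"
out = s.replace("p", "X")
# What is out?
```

Answer: 'outXut'

Derivation:
Trace (tracking out):
s = 'output'  # -> s = 'output'
out = s.replace('p', 'X')  # -> out = 'outXut'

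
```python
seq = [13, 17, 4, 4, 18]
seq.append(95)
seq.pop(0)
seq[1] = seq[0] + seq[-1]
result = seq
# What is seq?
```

Answer: [17, 112, 4, 18, 95]

Derivation:
Trace (tracking seq):
seq = [13, 17, 4, 4, 18]  # -> seq = [13, 17, 4, 4, 18]
seq.append(95)  # -> seq = [13, 17, 4, 4, 18, 95]
seq.pop(0)  # -> seq = [17, 4, 4, 18, 95]
seq[1] = seq[0] + seq[-1]  # -> seq = [17, 112, 4, 18, 95]
result = seq  # -> result = [17, 112, 4, 18, 95]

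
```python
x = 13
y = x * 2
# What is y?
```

Trace (tracking y):
x = 13  # -> x = 13
y = x * 2  # -> y = 26

Answer: 26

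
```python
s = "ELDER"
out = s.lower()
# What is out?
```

Answer: 'elder'

Derivation:
Trace (tracking out):
s = 'ELDER'  # -> s = 'ELDER'
out = s.lower()  # -> out = 'elder'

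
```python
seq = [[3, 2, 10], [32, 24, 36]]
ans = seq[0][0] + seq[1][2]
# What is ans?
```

Answer: 39

Derivation:
Trace (tracking ans):
seq = [[3, 2, 10], [32, 24, 36]]  # -> seq = [[3, 2, 10], [32, 24, 36]]
ans = seq[0][0] + seq[1][2]  # -> ans = 39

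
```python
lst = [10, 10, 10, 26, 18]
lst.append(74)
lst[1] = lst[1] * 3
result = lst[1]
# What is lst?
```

Answer: [10, 30, 10, 26, 18, 74]

Derivation:
Trace (tracking lst):
lst = [10, 10, 10, 26, 18]  # -> lst = [10, 10, 10, 26, 18]
lst.append(74)  # -> lst = [10, 10, 10, 26, 18, 74]
lst[1] = lst[1] * 3  # -> lst = [10, 30, 10, 26, 18, 74]
result = lst[1]  # -> result = 30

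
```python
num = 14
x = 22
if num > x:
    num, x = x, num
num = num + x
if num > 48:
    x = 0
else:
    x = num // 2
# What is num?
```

Trace (tracking num):
num = 14  # -> num = 14
x = 22  # -> x = 22
if num > x:  # condition is False
num = num + x  # -> num = 36
if num > 48:  # condition is False
else:
    x = num // 2  # -> x = 18

Answer: 36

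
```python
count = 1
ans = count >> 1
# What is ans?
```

Answer: 0

Derivation:
Trace (tracking ans):
count = 1  # -> count = 1
ans = count >> 1  # -> ans = 0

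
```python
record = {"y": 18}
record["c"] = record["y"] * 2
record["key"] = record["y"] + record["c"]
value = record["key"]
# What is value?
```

Answer: 54

Derivation:
Trace (tracking value):
record = {'y': 18}  # -> record = {'y': 18}
record['c'] = record['y'] * 2  # -> record = {'y': 18, 'c': 36}
record['key'] = record['y'] + record['c']  # -> record = {'y': 18, 'c': 36, 'key': 54}
value = record['key']  # -> value = 54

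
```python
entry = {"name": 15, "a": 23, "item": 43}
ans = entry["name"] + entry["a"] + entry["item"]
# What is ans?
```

Answer: 81

Derivation:
Trace (tracking ans):
entry = {'name': 15, 'a': 23, 'item': 43}  # -> entry = {'name': 15, 'a': 23, 'item': 43}
ans = entry['name'] + entry['a'] + entry['item']  # -> ans = 81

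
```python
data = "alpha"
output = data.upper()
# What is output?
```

Trace (tracking output):
data = 'alpha'  # -> data = 'alpha'
output = data.upper()  # -> output = 'ALPHA'

Answer: 'ALPHA'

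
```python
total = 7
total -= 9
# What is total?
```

Answer: -2

Derivation:
Trace (tracking total):
total = 7  # -> total = 7
total -= 9  # -> total = -2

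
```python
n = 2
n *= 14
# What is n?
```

Trace (tracking n):
n = 2  # -> n = 2
n *= 14  # -> n = 28

Answer: 28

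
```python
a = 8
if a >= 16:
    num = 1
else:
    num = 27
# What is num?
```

Trace (tracking num):
a = 8  # -> a = 8
if a >= 16:  # condition is False
else:
    num = 27  # -> num = 27

Answer: 27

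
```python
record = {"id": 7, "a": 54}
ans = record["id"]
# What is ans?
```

Trace (tracking ans):
record = {'id': 7, 'a': 54}  # -> record = {'id': 7, 'a': 54}
ans = record['id']  # -> ans = 7

Answer: 7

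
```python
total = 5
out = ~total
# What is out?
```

Trace (tracking out):
total = 5  # -> total = 5
out = ~total  # -> out = -6

Answer: -6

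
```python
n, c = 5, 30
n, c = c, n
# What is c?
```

Trace (tracking c):
n, c = (5, 30)  # -> n = 5, c = 30
n, c = (c, n)  # -> n = 30, c = 5

Answer: 5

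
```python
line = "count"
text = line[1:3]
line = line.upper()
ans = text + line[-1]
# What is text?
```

Trace (tracking text):
line = 'count'  # -> line = 'count'
text = line[1:3]  # -> text = 'ou'
line = line.upper()  # -> line = 'COUNT'
ans = text + line[-1]  # -> ans = 'ouT'

Answer: 'ou'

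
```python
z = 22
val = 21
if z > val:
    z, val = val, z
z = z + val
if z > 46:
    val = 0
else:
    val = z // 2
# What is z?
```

Answer: 43

Derivation:
Trace (tracking z):
z = 22  # -> z = 22
val = 21  # -> val = 21
if z > val:  # condition is True
    z, val = (val, z)  # -> z = 21, val = 22
z = z + val  # -> z = 43
if z > 46:  # condition is False
else:
    val = z // 2  # -> val = 21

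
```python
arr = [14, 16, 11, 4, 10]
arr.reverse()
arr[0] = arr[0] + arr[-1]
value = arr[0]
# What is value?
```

Answer: 24

Derivation:
Trace (tracking value):
arr = [14, 16, 11, 4, 10]  # -> arr = [14, 16, 11, 4, 10]
arr.reverse()  # -> arr = [10, 4, 11, 16, 14]
arr[0] = arr[0] + arr[-1]  # -> arr = [24, 4, 11, 16, 14]
value = arr[0]  # -> value = 24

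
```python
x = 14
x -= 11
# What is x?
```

Answer: 3

Derivation:
Trace (tracking x):
x = 14  # -> x = 14
x -= 11  # -> x = 3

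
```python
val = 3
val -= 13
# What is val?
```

Answer: -10

Derivation:
Trace (tracking val):
val = 3  # -> val = 3
val -= 13  # -> val = -10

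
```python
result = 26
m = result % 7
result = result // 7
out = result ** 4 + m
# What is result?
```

Trace (tracking result):
result = 26  # -> result = 26
m = result % 7  # -> m = 5
result = result // 7  # -> result = 3
out = result ** 4 + m  # -> out = 86

Answer: 3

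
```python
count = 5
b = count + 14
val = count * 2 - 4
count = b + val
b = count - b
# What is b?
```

Trace (tracking b):
count = 5  # -> count = 5
b = count + 14  # -> b = 19
val = count * 2 - 4  # -> val = 6
count = b + val  # -> count = 25
b = count - b  # -> b = 6

Answer: 6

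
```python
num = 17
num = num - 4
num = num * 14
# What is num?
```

Trace (tracking num):
num = 17  # -> num = 17
num = num - 4  # -> num = 13
num = num * 14  # -> num = 182

Answer: 182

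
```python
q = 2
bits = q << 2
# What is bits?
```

Trace (tracking bits):
q = 2  # -> q = 2
bits = q << 2  # -> bits = 8

Answer: 8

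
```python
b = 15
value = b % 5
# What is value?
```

Answer: 0

Derivation:
Trace (tracking value):
b = 15  # -> b = 15
value = b % 5  # -> value = 0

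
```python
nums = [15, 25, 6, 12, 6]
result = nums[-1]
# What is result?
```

Answer: 6

Derivation:
Trace (tracking result):
nums = [15, 25, 6, 12, 6]  # -> nums = [15, 25, 6, 12, 6]
result = nums[-1]  # -> result = 6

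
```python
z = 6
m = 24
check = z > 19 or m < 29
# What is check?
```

Trace (tracking check):
z = 6  # -> z = 6
m = 24  # -> m = 24
check = z > 19 or m < 29  # -> check = True

Answer: True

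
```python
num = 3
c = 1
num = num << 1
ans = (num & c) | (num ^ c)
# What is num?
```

Trace (tracking num):
num = 3  # -> num = 3
c = 1  # -> c = 1
num = num << 1  # -> num = 6
ans = num & c | num ^ c  # -> ans = 7

Answer: 6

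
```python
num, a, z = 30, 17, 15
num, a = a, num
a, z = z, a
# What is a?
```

Trace (tracking a):
num, a, z = (30, 17, 15)  # -> num = 30, a = 17, z = 15
num, a = (a, num)  # -> num = 17, a = 30
a, z = (z, a)  # -> a = 15, z = 30

Answer: 15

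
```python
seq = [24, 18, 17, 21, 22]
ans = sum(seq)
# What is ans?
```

Trace (tracking ans):
seq = [24, 18, 17, 21, 22]  # -> seq = [24, 18, 17, 21, 22]
ans = sum(seq)  # -> ans = 102

Answer: 102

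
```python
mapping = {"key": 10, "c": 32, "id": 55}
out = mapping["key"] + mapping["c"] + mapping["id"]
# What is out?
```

Trace (tracking out):
mapping = {'key': 10, 'c': 32, 'id': 55}  # -> mapping = {'key': 10, 'c': 32, 'id': 55}
out = mapping['key'] + mapping['c'] + mapping['id']  # -> out = 97

Answer: 97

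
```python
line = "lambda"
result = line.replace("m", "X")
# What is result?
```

Answer: 'laXbda'

Derivation:
Trace (tracking result):
line = 'lambda'  # -> line = 'lambda'
result = line.replace('m', 'X')  # -> result = 'laXbda'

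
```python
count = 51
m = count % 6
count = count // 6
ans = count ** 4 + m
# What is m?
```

Answer: 3

Derivation:
Trace (tracking m):
count = 51  # -> count = 51
m = count % 6  # -> m = 3
count = count // 6  # -> count = 8
ans = count ** 4 + m  # -> ans = 4099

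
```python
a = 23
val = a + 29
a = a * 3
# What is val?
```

Answer: 52

Derivation:
Trace (tracking val):
a = 23  # -> a = 23
val = a + 29  # -> val = 52
a = a * 3  # -> a = 69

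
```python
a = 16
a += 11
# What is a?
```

Answer: 27

Derivation:
Trace (tracking a):
a = 16  # -> a = 16
a += 11  # -> a = 27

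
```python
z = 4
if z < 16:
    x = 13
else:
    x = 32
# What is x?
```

Trace (tracking x):
z = 4  # -> z = 4
if z < 16:  # condition is True
    x = 13  # -> x = 13

Answer: 13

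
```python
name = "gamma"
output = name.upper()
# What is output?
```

Answer: 'GAMMA'

Derivation:
Trace (tracking output):
name = 'gamma'  # -> name = 'gamma'
output = name.upper()  # -> output = 'GAMMA'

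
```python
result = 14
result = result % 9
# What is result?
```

Answer: 5

Derivation:
Trace (tracking result):
result = 14  # -> result = 14
result = result % 9  # -> result = 5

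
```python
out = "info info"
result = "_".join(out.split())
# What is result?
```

Trace (tracking result):
out = 'info info'  # -> out = 'info info'
result = '_'.join(out.split())  # -> result = 'info_info'

Answer: 'info_info'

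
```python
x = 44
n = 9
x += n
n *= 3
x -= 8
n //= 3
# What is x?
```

Answer: 45

Derivation:
Trace (tracking x):
x = 44  # -> x = 44
n = 9  # -> n = 9
x += n  # -> x = 53
n *= 3  # -> n = 27
x -= 8  # -> x = 45
n //= 3  # -> n = 9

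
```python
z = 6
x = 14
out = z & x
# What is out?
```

Trace (tracking out):
z = 6  # -> z = 6
x = 14  # -> x = 14
out = z & x  # -> out = 6

Answer: 6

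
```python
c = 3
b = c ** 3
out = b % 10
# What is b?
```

Answer: 27

Derivation:
Trace (tracking b):
c = 3  # -> c = 3
b = c ** 3  # -> b = 27
out = b % 10  # -> out = 7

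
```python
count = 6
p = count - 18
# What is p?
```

Answer: -12

Derivation:
Trace (tracking p):
count = 6  # -> count = 6
p = count - 18  # -> p = -12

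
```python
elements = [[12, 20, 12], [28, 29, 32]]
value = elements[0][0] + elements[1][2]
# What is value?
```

Answer: 44

Derivation:
Trace (tracking value):
elements = [[12, 20, 12], [28, 29, 32]]  # -> elements = [[12, 20, 12], [28, 29, 32]]
value = elements[0][0] + elements[1][2]  # -> value = 44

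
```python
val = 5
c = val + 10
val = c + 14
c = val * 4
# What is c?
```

Trace (tracking c):
val = 5  # -> val = 5
c = val + 10  # -> c = 15
val = c + 14  # -> val = 29
c = val * 4  # -> c = 116

Answer: 116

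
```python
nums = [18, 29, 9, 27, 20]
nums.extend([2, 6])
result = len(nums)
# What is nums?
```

Trace (tracking nums):
nums = [18, 29, 9, 27, 20]  # -> nums = [18, 29, 9, 27, 20]
nums.extend([2, 6])  # -> nums = [18, 29, 9, 27, 20, 2, 6]
result = len(nums)  # -> result = 7

Answer: [18, 29, 9, 27, 20, 2, 6]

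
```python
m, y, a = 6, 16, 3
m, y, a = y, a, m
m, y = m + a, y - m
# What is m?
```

Trace (tracking m):
m, y, a = (6, 16, 3)  # -> m = 6, y = 16, a = 3
m, y, a = (y, a, m)  # -> m = 16, y = 3, a = 6
m, y = (m + a, y - m)  # -> m = 22, y = -13

Answer: 22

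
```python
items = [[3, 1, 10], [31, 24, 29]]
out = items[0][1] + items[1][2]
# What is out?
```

Answer: 30

Derivation:
Trace (tracking out):
items = [[3, 1, 10], [31, 24, 29]]  # -> items = [[3, 1, 10], [31, 24, 29]]
out = items[0][1] + items[1][2]  # -> out = 30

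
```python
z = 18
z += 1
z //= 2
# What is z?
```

Trace (tracking z):
z = 18  # -> z = 18
z += 1  # -> z = 19
z //= 2  # -> z = 9

Answer: 9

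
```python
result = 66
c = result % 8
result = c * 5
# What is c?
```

Answer: 2

Derivation:
Trace (tracking c):
result = 66  # -> result = 66
c = result % 8  # -> c = 2
result = c * 5  # -> result = 10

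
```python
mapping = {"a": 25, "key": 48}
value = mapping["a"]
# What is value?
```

Trace (tracking value):
mapping = {'a': 25, 'key': 48}  # -> mapping = {'a': 25, 'key': 48}
value = mapping['a']  # -> value = 25

Answer: 25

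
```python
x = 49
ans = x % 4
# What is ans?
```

Trace (tracking ans):
x = 49  # -> x = 49
ans = x % 4  # -> ans = 1

Answer: 1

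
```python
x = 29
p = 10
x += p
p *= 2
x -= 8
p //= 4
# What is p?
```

Trace (tracking p):
x = 29  # -> x = 29
p = 10  # -> p = 10
x += p  # -> x = 39
p *= 2  # -> p = 20
x -= 8  # -> x = 31
p //= 4  # -> p = 5

Answer: 5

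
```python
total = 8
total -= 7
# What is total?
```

Answer: 1

Derivation:
Trace (tracking total):
total = 8  # -> total = 8
total -= 7  # -> total = 1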